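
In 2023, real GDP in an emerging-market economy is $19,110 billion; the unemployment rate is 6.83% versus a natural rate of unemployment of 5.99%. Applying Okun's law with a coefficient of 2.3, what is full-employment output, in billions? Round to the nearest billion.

Unemployment gap = 6.83 - 5.99 = 0.84 points, so output gap = -2.3 × 0.84 = -1.932%.
Since Y = Y* × (1 + gap/100), Y* = 19110/0.98068 ≈ 19486 billion.

$19,486 billion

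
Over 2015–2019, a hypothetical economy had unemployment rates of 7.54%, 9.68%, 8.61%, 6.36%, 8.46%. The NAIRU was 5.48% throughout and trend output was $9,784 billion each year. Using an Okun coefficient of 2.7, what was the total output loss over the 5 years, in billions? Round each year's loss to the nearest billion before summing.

Year 2015: gap = -2.7 × (7.54 - 5.48) = -5.562%, loss ≈ 9784 × 5.562/100 ≈ 544.
Year 2016: gap = -2.7 × (9.68 - 5.48) = -11.34%, loss ≈ 9784 × 11.34/100 ≈ 1110.
Year 2017: gap = -2.7 × (8.61 - 5.48) = -8.451%, loss ≈ 9784 × 8.451/100 ≈ 827.
Year 2018: gap = -2.7 × (6.36 - 5.48) = -2.376%, loss ≈ 9784 × 2.376/100 ≈ 232.
Year 2019: gap = -2.7 × (8.46 - 5.48) = -8.046%, loss ≈ 9784 × 8.046/100 ≈ 787.
Total lost output = 544 + 1110 + 827 + 232 + 787 = 3500 billion.

$3,500 billion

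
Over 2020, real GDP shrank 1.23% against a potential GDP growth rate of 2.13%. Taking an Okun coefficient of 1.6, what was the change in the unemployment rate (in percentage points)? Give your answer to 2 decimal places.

2.10 percentage points

Growth-rate Okun's law: g_Y = g_Y* - β × Δu, so Δu = (g_Y* - g_Y)/β.
Δu = (2.13 + 1.23)/1.6 = 3.36/1.6 = 2.10 percentage points.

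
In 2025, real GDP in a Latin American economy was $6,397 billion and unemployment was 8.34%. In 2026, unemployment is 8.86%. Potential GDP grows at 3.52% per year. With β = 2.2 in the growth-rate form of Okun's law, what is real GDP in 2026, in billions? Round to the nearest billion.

$6,549 billion

Δu = 8.86 - 8.34 = 0.52 points.
Okun's law (growth form): g_Y = g_Y* - β × Δu = 3.52 - 2.2 × (0.52) = 3.52 - 1.144 = 2.376%.
Real GDP in the next year = 6397 × (1 + 2.376/100) = 6397 × 1.02376 ≈ 6549 billion.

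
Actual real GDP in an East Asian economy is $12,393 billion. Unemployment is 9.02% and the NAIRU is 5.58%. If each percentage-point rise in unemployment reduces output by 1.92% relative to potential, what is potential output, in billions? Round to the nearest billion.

$13,269 billion

Unemployment gap = 9.02 - 5.58 = 3.44 points, so output gap = -1.92 × 3.44 = -6.6048%.
Since Y = Y* × (1 + gap/100), Y* = 12393/0.933952 ≈ 13269 billion.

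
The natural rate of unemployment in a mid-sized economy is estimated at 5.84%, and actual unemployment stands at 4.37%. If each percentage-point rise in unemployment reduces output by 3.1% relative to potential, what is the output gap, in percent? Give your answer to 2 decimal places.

4.56%

The unemployment gap is 4.37 - 5.84 = -1.47 percentage points.
Okun's law gives an output gap of -3.1 × (-1.47) = 4.557%, i.e. 4.56% above potential.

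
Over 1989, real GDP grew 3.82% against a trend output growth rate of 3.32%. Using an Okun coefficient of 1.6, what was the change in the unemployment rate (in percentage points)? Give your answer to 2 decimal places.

-0.31 percentage points

Growth-rate Okun's law: g_Y = g_Y* - β × Δu, so Δu = (g_Y* - g_Y)/β.
Δu = (3.32 - 3.82)/1.6 = -0.5/1.6 = -0.31 percentage points.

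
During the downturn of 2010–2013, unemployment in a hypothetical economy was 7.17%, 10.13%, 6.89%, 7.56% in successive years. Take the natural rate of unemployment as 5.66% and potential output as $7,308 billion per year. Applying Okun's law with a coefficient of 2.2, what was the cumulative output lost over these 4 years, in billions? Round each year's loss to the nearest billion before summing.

Year 2010: gap = -2.2 × (7.17 - 5.66) = -3.322%, loss ≈ 7308 × 3.322/100 ≈ 243.
Year 2011: gap = -2.2 × (10.13 - 5.66) = -9.834%, loss ≈ 7308 × 9.834/100 ≈ 719.
Year 2012: gap = -2.2 × (6.89 - 5.66) = -2.706%, loss ≈ 7308 × 2.706/100 ≈ 198.
Year 2013: gap = -2.2 × (7.56 - 5.66) = -4.18%, loss ≈ 7308 × 4.18/100 ≈ 305.
Total lost output = 243 + 719 + 198 + 305 = 1465 billion.

$1,465 billion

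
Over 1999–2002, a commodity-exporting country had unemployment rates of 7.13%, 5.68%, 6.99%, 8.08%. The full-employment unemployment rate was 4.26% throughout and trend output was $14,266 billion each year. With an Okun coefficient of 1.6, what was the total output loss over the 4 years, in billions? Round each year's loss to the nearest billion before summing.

Year 1999: gap = -1.6 × (7.13 - 4.26) = -4.592%, loss ≈ 14266 × 4.592/100 ≈ 655.
Year 2000: gap = -1.6 × (5.68 - 4.26) = -2.272%, loss ≈ 14266 × 2.272/100 ≈ 324.
Year 2001: gap = -1.6 × (6.99 - 4.26) = -4.368%, loss ≈ 14266 × 4.368/100 ≈ 623.
Year 2002: gap = -1.6 × (8.08 - 4.26) = -6.112%, loss ≈ 14266 × 6.112/100 ≈ 872.
Total lost output = 655 + 324 + 623 + 872 = 2474 billion.

$2,474 billion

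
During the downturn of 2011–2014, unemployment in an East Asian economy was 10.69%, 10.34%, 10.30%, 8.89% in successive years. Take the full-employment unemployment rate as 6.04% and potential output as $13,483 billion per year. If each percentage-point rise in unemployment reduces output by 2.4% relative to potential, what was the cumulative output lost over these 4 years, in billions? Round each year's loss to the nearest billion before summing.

$5,197 billion

Year 2011: gap = -2.4 × (10.69 - 6.04) = -11.16%, loss ≈ 13483 × 11.16/100 ≈ 1505.
Year 2012: gap = -2.4 × (10.34 - 6.04) = -10.32%, loss ≈ 13483 × 10.32/100 ≈ 1391.
Year 2013: gap = -2.4 × (10.3 - 6.04) = -10.224%, loss ≈ 13483 × 10.224/100 ≈ 1379.
Year 2014: gap = -2.4 × (8.89 - 6.04) = -6.84%, loss ≈ 13483 × 6.84/100 ≈ 922.
Total lost output = 1505 + 1391 + 1379 + 922 = 5197 billion.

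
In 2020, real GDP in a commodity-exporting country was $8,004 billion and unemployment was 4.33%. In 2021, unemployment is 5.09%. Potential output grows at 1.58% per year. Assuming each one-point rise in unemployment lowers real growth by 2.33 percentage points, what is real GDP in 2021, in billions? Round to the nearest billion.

Δu = 5.09 - 4.33 = 0.76 points.
Okun's law (growth form): g_Y = g_Y* - β × Δu = 1.58 - 2.33 × (0.76) = 1.58 - 1.7708 = -0.1908%.
Real GDP in the next year = 8004 × (1 - 0.1908/100) = 8004 × 0.998092 ≈ 7989 billion.

$7,989 billion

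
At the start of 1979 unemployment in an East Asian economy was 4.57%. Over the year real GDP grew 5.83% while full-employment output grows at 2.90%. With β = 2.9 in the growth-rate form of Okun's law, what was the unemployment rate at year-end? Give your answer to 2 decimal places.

Growth-rate Okun's law: g_Y = g_Y* - β × Δu, so Δu = (g_Y* - g_Y)/β.
Δu = (2.9 - 5.83)/2.9 = -2.93/2.9 = -1.01 percentage points.
Year-end unemployment = 4.57 - 1.01 = 3.56%.

3.56%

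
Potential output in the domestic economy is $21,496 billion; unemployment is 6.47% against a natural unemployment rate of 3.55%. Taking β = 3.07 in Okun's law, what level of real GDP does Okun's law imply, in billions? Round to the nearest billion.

Unemployment gap = 6.47 - 3.55 = 2.92 points, so the output gap is -3.07 × 2.92 = -8.9644%.
Actual GDP = 21496 × (1 - 8.9644/100) = 21496 × 0.910356 ≈ 19569 billion.

$19,569 billion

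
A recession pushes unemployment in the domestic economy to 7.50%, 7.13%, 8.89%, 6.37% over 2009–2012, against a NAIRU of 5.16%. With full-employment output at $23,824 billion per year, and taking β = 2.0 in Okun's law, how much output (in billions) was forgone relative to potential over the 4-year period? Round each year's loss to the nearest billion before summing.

$4,408 billion

Year 2009: gap = -2.0 × (7.5 - 5.16) = -4.68%, loss ≈ 23824 × 4.68/100 ≈ 1115.
Year 2010: gap = -2.0 × (7.13 - 5.16) = -3.94%, loss ≈ 23824 × 3.94/100 ≈ 939.
Year 2011: gap = -2.0 × (8.89 - 5.16) = -7.46%, loss ≈ 23824 × 7.46/100 ≈ 1777.
Year 2012: gap = -2.0 × (6.37 - 5.16) = -2.42%, loss ≈ 23824 × 2.42/100 ≈ 577.
Total lost output = 1115 + 939 + 1777 + 577 = 4408 billion.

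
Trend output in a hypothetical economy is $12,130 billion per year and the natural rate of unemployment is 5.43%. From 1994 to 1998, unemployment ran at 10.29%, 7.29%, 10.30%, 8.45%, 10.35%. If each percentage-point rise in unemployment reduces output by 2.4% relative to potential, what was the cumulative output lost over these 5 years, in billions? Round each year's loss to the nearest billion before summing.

Year 1994: gap = -2.4 × (10.29 - 5.43) = -11.664%, loss ≈ 12130 × 11.664/100 ≈ 1415.
Year 1995: gap = -2.4 × (7.29 - 5.43) = -4.464%, loss ≈ 12130 × 4.464/100 ≈ 541.
Year 1996: gap = -2.4 × (10.3 - 5.43) = -11.688%, loss ≈ 12130 × 11.688/100 ≈ 1418.
Year 1997: gap = -2.4 × (8.45 - 5.43) = -7.248%, loss ≈ 12130 × 7.248/100 ≈ 879.
Year 1998: gap = -2.4 × (10.35 - 5.43) = -11.808%, loss ≈ 12130 × 11.808/100 ≈ 1432.
Total lost output = 1415 + 541 + 1418 + 879 + 1432 = 5685 billion.

$5,685 billion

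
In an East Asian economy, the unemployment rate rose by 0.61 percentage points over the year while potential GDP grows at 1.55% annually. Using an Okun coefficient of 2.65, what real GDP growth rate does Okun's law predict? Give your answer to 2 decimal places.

Growth-rate Okun's law: g_Y = g_Y* - β × Δu.
g_Y = 1.55 - 2.65 × (0.61) = 1.55 - 1.6165 = -0.0665%, i.e. -0.07% to 2 d.p.

-0.07%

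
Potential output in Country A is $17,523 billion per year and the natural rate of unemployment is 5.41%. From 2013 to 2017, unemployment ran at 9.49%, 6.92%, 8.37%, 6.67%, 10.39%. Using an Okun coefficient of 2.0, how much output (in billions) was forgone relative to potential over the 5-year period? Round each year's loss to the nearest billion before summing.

$5,183 billion

Year 2013: gap = -2.0 × (9.49 - 5.41) = -8.16%, loss ≈ 17523 × 8.16/100 ≈ 1430.
Year 2014: gap = -2.0 × (6.92 - 5.41) = -3.02%, loss ≈ 17523 × 3.02/100 ≈ 529.
Year 2015: gap = -2.0 × (8.37 - 5.41) = -5.92%, loss ≈ 17523 × 5.92/100 ≈ 1037.
Year 2016: gap = -2.0 × (6.67 - 5.41) = -2.52%, loss ≈ 17523 × 2.52/100 ≈ 442.
Year 2017: gap = -2.0 × (10.39 - 5.41) = -9.96%, loss ≈ 17523 × 9.96/100 ≈ 1745.
Total lost output = 1430 + 529 + 1037 + 442 + 1745 = 5183 billion.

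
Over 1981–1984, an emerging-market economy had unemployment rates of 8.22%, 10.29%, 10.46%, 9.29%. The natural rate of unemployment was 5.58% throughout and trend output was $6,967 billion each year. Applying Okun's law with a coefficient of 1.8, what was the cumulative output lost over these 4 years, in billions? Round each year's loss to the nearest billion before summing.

$1,999 billion

Year 1981: gap = -1.8 × (8.22 - 5.58) = -4.752%, loss ≈ 6967 × 4.752/100 ≈ 331.
Year 1982: gap = -1.8 × (10.29 - 5.58) = -8.478%, loss ≈ 6967 × 8.478/100 ≈ 591.
Year 1983: gap = -1.8 × (10.46 - 5.58) = -8.784%, loss ≈ 6967 × 8.784/100 ≈ 612.
Year 1984: gap = -1.8 × (9.29 - 5.58) = -6.678%, loss ≈ 6967 × 6.678/100 ≈ 465.
Total lost output = 331 + 591 + 612 + 465 = 1999 billion.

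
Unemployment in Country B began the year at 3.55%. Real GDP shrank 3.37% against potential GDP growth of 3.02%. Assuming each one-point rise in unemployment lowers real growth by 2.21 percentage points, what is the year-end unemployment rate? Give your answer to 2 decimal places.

6.44%

Growth-rate Okun's law: g_Y = g_Y* - β × Δu, so Δu = (g_Y* - g_Y)/β.
Δu = (3.02 + 3.37)/2.21 = 6.39/2.21 = 2.89 percentage points.
Year-end unemployment = 3.55 + 2.89 = 6.44%.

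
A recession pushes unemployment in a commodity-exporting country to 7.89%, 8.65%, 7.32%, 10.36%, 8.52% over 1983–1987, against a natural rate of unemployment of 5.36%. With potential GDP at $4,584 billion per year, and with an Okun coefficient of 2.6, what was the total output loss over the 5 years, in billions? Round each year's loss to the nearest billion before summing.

$1,901 billion

Year 1983: gap = -2.6 × (7.89 - 5.36) = -6.578%, loss ≈ 4584 × 6.578/100 ≈ 302.
Year 1984: gap = -2.6 × (8.65 - 5.36) = -8.554%, loss ≈ 4584 × 8.554/100 ≈ 392.
Year 1985: gap = -2.6 × (7.32 - 5.36) = -5.096%, loss ≈ 4584 × 5.096/100 ≈ 234.
Year 1986: gap = -2.6 × (10.36 - 5.36) = -13%, loss ≈ 4584 × 13/100 ≈ 596.
Year 1987: gap = -2.6 × (8.52 - 5.36) = -8.216%, loss ≈ 4584 × 8.216/100 ≈ 377.
Total lost output = 302 + 392 + 234 + 596 + 377 = 1901 billion.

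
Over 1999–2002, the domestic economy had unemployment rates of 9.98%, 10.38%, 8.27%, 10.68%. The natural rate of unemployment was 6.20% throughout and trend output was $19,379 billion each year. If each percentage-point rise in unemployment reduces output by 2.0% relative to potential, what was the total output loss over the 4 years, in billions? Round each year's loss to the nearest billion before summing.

$5,623 billion

Year 1999: gap = -2.0 × (9.98 - 6.2) = -7.56%, loss ≈ 19379 × 7.56/100 ≈ 1465.
Year 2000: gap = -2.0 × (10.38 - 6.2) = -8.36%, loss ≈ 19379 × 8.36/100 ≈ 1620.
Year 2001: gap = -2.0 × (8.27 - 6.2) = -4.14%, loss ≈ 19379 × 4.14/100 ≈ 802.
Year 2002: gap = -2.0 × (10.68 - 6.2) = -8.96%, loss ≈ 19379 × 8.96/100 ≈ 1736.
Total lost output = 1465 + 1620 + 802 + 1736 = 5623 billion.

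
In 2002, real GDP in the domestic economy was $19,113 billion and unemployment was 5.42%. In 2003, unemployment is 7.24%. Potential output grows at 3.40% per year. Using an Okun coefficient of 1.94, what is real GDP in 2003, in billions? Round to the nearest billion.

$19,088 billion

Δu = 7.24 - 5.42 = 1.82 points.
Okun's law (growth form): g_Y = g_Y* - β × Δu = 3.40 - 1.94 × (1.82) = 3.4 - 3.5308 = -0.1308%.
Real GDP in the next year = 19113 × (1 - 0.1308/100) = 19113 × 0.998692 ≈ 19088 billion.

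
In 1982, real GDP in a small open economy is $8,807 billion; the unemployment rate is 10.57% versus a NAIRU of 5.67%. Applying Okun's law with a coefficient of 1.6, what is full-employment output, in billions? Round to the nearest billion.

$9,556 billion

Unemployment gap = 10.57 - 5.67 = 4.9 points, so output gap = -1.6 × 4.9 = -7.84%.
Since Y = Y* × (1 + gap/100), Y* = 8807/0.9216 ≈ 9556 billion.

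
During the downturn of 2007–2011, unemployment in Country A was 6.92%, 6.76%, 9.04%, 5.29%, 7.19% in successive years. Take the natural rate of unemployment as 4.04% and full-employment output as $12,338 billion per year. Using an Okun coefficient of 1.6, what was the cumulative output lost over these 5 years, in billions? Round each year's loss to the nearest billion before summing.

$2,962 billion

Year 2007: gap = -1.6 × (6.92 - 4.04) = -4.608%, loss ≈ 12338 × 4.608/100 ≈ 569.
Year 2008: gap = -1.6 × (6.76 - 4.04) = -4.352%, loss ≈ 12338 × 4.352/100 ≈ 537.
Year 2009: gap = -1.6 × (9.04 - 4.04) = -8%, loss ≈ 12338 × 8/100 ≈ 987.
Year 2010: gap = -1.6 × (5.29 - 4.04) = -2%, loss ≈ 12338 × 2/100 ≈ 247.
Year 2011: gap = -1.6 × (7.19 - 4.04) = -5.04%, loss ≈ 12338 × 5.04/100 ≈ 622.
Total lost output = 569 + 537 + 987 + 247 + 622 = 2962 billion.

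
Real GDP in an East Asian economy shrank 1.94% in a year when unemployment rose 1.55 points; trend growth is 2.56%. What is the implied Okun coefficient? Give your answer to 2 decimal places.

β ≈ 2.90

Growth form: g_Y = g_Y* - β × Δu, so β = (g_Y* - g_Y)/Δu.
β = (2.56 + 1.94)/1.55 = 4.5/1.55 = 2.90.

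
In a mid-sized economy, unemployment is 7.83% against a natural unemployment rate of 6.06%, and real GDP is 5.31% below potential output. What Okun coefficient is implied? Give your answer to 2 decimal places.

Okun's law: output gap = -β × (u - u*).
-5.31 = -β × (7.83 - 6.06) = -β × 1.77, so β = 5.31/1.77 = 3.00.

β ≈ 3.00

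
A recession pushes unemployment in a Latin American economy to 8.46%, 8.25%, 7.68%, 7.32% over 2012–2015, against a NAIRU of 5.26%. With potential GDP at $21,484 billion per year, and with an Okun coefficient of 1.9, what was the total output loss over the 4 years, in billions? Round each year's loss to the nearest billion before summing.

Year 2012: gap = -1.9 × (8.46 - 5.26) = -6.08%, loss ≈ 21484 × 6.08/100 ≈ 1306.
Year 2013: gap = -1.9 × (8.25 - 5.26) = -5.681%, loss ≈ 21484 × 5.681/100 ≈ 1221.
Year 2014: gap = -1.9 × (7.68 - 5.26) = -4.598%, loss ≈ 21484 × 4.598/100 ≈ 988.
Year 2015: gap = -1.9 × (7.32 - 5.26) = -3.914%, loss ≈ 21484 × 3.914/100 ≈ 841.
Total lost output = 1306 + 1221 + 988 + 841 = 4356 billion.

$4,356 billion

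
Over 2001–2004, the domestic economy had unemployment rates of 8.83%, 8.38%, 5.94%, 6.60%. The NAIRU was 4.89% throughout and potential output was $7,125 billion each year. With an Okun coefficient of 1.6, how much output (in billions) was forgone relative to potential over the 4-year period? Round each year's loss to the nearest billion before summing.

Year 2001: gap = -1.6 × (8.83 - 4.89) = -6.304%, loss ≈ 7125 × 6.304/100 ≈ 449.
Year 2002: gap = -1.6 × (8.38 - 4.89) = -5.584%, loss ≈ 7125 × 5.584/100 ≈ 398.
Year 2003: gap = -1.6 × (5.94 - 4.89) = -1.68%, loss ≈ 7125 × 1.68/100 ≈ 120.
Year 2004: gap = -1.6 × (6.6 - 4.89) = -2.736%, loss ≈ 7125 × 2.736/100 ≈ 195.
Total lost output = 449 + 398 + 120 + 195 = 1162 billion.

$1,162 billion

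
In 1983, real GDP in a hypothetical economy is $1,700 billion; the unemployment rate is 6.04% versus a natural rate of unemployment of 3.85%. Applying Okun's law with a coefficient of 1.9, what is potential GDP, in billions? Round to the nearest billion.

$1,774 billion

Unemployment gap = 6.04 - 3.85 = 2.19 points, so output gap = -1.9 × 2.19 = -4.161%.
Since Y = Y* × (1 + gap/100), Y* = 1700/0.95839 ≈ 1774 billion.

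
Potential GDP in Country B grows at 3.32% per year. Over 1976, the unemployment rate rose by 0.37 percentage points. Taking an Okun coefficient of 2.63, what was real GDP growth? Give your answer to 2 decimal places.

2.35%

Growth-rate Okun's law: g_Y = g_Y* - β × Δu.
g_Y = 3.32 - 2.63 × (0.37) = 3.32 - 0.9731 = 2.3469%, i.e. 2.35% to 2 d.p.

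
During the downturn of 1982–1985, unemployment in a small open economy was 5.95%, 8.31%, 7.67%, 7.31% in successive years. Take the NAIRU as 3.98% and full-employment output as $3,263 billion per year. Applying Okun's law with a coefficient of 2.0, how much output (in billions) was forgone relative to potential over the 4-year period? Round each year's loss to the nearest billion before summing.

$870 billion

Year 1982: gap = -2.0 × (5.95 - 3.98) = -3.94%, loss ≈ 3263 × 3.94/100 ≈ 129.
Year 1983: gap = -2.0 × (8.31 - 3.98) = -8.66%, loss ≈ 3263 × 8.66/100 ≈ 283.
Year 1984: gap = -2.0 × (7.67 - 3.98) = -7.38%, loss ≈ 3263 × 7.38/100 ≈ 241.
Year 1985: gap = -2.0 × (7.31 - 3.98) = -6.66%, loss ≈ 3263 × 6.66/100 ≈ 217.
Total lost output = 129 + 283 + 241 + 217 = 870 billion.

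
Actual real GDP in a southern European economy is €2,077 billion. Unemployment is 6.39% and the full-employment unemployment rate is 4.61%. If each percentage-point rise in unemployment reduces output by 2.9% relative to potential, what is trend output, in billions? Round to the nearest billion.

Unemployment gap = 6.39 - 4.61 = 1.78 points, so output gap = -2.9 × 1.78 = -5.162%.
Since Y = Y* × (1 + gap/100), Y* = 2077/0.94838 ≈ 2190 billion.

€2,190 billion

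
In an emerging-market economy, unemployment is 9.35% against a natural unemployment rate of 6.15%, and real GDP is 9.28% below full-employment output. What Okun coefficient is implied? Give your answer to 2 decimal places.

β ≈ 2.90

Okun's law: output gap = -β × (u - u*).
-9.28 = -β × (9.35 - 6.15) = -β × 3.2, so β = 9.28/3.2 = 2.90.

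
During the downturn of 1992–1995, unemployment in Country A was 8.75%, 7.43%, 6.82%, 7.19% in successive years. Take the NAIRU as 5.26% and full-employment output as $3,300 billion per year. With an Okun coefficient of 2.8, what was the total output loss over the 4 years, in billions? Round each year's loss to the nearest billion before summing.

$845 billion

Year 1992: gap = -2.8 × (8.75 - 5.26) = -9.772%, loss ≈ 3300 × 9.772/100 ≈ 322.
Year 1993: gap = -2.8 × (7.43 - 5.26) = -6.076%, loss ≈ 3300 × 6.076/100 ≈ 201.
Year 1994: gap = -2.8 × (6.82 - 5.26) = -4.368%, loss ≈ 3300 × 4.368/100 ≈ 144.
Year 1995: gap = -2.8 × (7.19 - 5.26) = -5.404%, loss ≈ 3300 × 5.404/100 ≈ 178.
Total lost output = 322 + 201 + 144 + 178 = 845 billion.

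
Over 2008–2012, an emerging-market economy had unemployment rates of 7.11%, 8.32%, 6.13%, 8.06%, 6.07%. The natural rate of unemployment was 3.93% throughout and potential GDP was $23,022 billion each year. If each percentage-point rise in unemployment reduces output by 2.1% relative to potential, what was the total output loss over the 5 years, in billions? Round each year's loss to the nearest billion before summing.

$7,755 billion

Year 2008: gap = -2.1 × (7.11 - 3.93) = -6.678%, loss ≈ 23022 × 6.678/100 ≈ 1537.
Year 2009: gap = -2.1 × (8.32 - 3.93) = -9.219%, loss ≈ 23022 × 9.219/100 ≈ 2122.
Year 2010: gap = -2.1 × (6.13 - 3.93) = -4.62%, loss ≈ 23022 × 4.62/100 ≈ 1064.
Year 2011: gap = -2.1 × (8.06 - 3.93) = -8.673%, loss ≈ 23022 × 8.673/100 ≈ 1997.
Year 2012: gap = -2.1 × (6.07 - 3.93) = -4.494%, loss ≈ 23022 × 4.494/100 ≈ 1035.
Total lost output = 1537 + 2122 + 1064 + 1997 + 1035 = 7755 billion.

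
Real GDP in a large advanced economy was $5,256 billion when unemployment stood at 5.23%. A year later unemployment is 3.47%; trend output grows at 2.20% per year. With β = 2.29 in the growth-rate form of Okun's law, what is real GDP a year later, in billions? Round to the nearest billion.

$5,583 billion

Δu = 3.47 - 5.23 = -1.76 points.
Okun's law (growth form): g_Y = g_Y* - β × Δu = 2.20 - 2.29 × (-1.76) = 2.2 + 4.0304 = 6.2304%.
Real GDP in the next year = 5256 × (1 + 6.2304/100) = 5256 × 1.062304 ≈ 5583 billion.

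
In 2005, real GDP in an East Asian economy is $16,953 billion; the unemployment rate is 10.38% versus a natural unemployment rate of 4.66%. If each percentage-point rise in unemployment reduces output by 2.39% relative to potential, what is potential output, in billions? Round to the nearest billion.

Unemployment gap = 10.38 - 4.66 = 5.72 points, so output gap = -2.39 × 5.72 = -13.6708%.
Since Y = Y* × (1 + gap/100), Y* = 16953/0.863292 ≈ 19638 billion.

$19,638 billion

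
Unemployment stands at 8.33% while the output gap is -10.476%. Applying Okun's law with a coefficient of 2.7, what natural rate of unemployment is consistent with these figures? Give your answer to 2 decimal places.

4.45%

From Okun's law, u - u* = -(output gap)/β = -(-10.476)/2.7 = 3.88 points.
So u* = 8.33 - 3.88 = 4.45%.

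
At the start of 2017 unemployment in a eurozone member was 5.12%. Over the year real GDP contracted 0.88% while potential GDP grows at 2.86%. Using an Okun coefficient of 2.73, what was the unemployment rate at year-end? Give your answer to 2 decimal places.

6.49%

Growth-rate Okun's law: g_Y = g_Y* - β × Δu, so Δu = (g_Y* - g_Y)/β.
Δu = (2.86 + 0.88)/2.73 = 3.74/2.73 = 1.37 percentage points.
Year-end unemployment = 5.12 + 1.37 = 6.49%.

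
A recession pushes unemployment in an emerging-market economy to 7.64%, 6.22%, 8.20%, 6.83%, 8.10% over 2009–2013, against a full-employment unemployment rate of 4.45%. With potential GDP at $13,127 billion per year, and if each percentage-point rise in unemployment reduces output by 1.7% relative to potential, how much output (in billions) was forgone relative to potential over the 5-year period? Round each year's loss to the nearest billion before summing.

Year 2009: gap = -1.7 × (7.64 - 4.45) = -5.423%, loss ≈ 13127 × 5.423/100 ≈ 712.
Year 2010: gap = -1.7 × (6.22 - 4.45) = -3.009%, loss ≈ 13127 × 3.009/100 ≈ 395.
Year 2011: gap = -1.7 × (8.2 - 4.45) = -6.375%, loss ≈ 13127 × 6.375/100 ≈ 837.
Year 2012: gap = -1.7 × (6.83 - 4.45) = -4.046%, loss ≈ 13127 × 4.046/100 ≈ 531.
Year 2013: gap = -1.7 × (8.1 - 4.45) = -6.205%, loss ≈ 13127 × 6.205/100 ≈ 815.
Total lost output = 712 + 395 + 837 + 531 + 815 = 3290 billion.

$3,290 billion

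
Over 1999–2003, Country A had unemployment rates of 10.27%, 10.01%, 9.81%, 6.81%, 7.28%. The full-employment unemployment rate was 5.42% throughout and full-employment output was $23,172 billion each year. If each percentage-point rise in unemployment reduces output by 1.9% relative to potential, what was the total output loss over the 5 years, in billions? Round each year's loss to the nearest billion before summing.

Year 1999: gap = -1.9 × (10.27 - 5.42) = -9.215%, loss ≈ 23172 × 9.215/100 ≈ 2135.
Year 2000: gap = -1.9 × (10.01 - 5.42) = -8.721%, loss ≈ 23172 × 8.721/100 ≈ 2021.
Year 2001: gap = -1.9 × (9.81 - 5.42) = -8.341%, loss ≈ 23172 × 8.341/100 ≈ 1933.
Year 2002: gap = -1.9 × (6.81 - 5.42) = -2.641%, loss ≈ 23172 × 2.641/100 ≈ 612.
Year 2003: gap = -1.9 × (7.28 - 5.42) = -3.534%, loss ≈ 23172 × 3.534/100 ≈ 819.
Total lost output = 2135 + 2021 + 1933 + 612 + 819 = 7520 billion.

$7,520 billion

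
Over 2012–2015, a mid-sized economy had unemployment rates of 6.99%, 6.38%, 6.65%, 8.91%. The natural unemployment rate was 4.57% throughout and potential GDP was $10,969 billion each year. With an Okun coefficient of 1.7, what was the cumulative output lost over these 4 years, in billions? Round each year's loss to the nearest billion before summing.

$1,986 billion

Year 2012: gap = -1.7 × (6.99 - 4.57) = -4.114%, loss ≈ 10969 × 4.114/100 ≈ 451.
Year 2013: gap = -1.7 × (6.38 - 4.57) = -3.077%, loss ≈ 10969 × 3.077/100 ≈ 338.
Year 2014: gap = -1.7 × (6.65 - 4.57) = -3.536%, loss ≈ 10969 × 3.536/100 ≈ 388.
Year 2015: gap = -1.7 × (8.91 - 4.57) = -7.378%, loss ≈ 10969 × 7.378/100 ≈ 809.
Total lost output = 451 + 338 + 388 + 809 = 1986 billion.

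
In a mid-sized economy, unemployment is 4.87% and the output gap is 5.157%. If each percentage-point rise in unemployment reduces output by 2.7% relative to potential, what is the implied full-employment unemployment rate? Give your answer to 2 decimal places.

6.78%

From Okun's law, u - u* = -(output gap)/β = -(5.157)/2.7 = -1.91 points.
So u* = 4.87 + 1.91 = 6.78%.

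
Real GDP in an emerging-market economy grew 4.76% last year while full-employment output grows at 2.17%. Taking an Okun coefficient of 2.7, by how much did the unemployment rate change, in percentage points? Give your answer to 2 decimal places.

-0.96 percentage points

Growth-rate Okun's law: g_Y = g_Y* - β × Δu, so Δu = (g_Y* - g_Y)/β.
Δu = (2.17 - 4.76)/2.7 = -2.59/2.7 = -0.96 percentage points.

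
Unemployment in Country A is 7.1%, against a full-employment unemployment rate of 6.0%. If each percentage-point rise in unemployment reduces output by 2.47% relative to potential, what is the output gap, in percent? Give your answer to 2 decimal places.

The unemployment gap is 7.1 - 6 = 1.1 percentage points.
Okun's law gives an output gap of -2.47 × 1.1 = -2.717%, i.e. 2.72% below potential.

-2.72%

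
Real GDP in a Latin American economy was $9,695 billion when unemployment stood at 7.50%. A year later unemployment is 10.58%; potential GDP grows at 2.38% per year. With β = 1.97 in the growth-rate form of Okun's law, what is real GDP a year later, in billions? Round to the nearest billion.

Δu = 10.58 - 7.5 = 3.08 points.
Okun's law (growth form): g_Y = g_Y* - β × Δu = 2.38 - 1.97 × (3.08) = 2.38 - 6.0676 = -3.6876%.
Real GDP in the next year = 9695 × (1 - 3.6876/100) = 9695 × 0.963124 ≈ 9337 billion.

$9,337 billion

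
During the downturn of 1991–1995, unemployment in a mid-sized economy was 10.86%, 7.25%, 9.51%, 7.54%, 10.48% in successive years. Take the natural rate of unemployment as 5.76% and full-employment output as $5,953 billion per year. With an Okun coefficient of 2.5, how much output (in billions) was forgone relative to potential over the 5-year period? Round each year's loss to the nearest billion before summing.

$2,506 billion

Year 1991: gap = -2.5 × (10.86 - 5.76) = -12.75%, loss ≈ 5953 × 12.75/100 ≈ 759.
Year 1992: gap = -2.5 × (7.25 - 5.76) = -3.725%, loss ≈ 5953 × 3.725/100 ≈ 222.
Year 1993: gap = -2.5 × (9.51 - 5.76) = -9.375%, loss ≈ 5953 × 9.375/100 ≈ 558.
Year 1994: gap = -2.5 × (7.54 - 5.76) = -4.45%, loss ≈ 5953 × 4.45/100 ≈ 265.
Year 1995: gap = -2.5 × (10.48 - 5.76) = -11.8%, loss ≈ 5953 × 11.8/100 ≈ 702.
Total lost output = 759 + 222 + 558 + 265 + 702 = 2506 billion.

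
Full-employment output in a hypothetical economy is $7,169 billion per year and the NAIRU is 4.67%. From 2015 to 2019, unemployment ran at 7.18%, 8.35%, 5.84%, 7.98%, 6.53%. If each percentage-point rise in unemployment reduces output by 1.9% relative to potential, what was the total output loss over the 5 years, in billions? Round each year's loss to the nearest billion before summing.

$1,706 billion

Year 2015: gap = -1.9 × (7.18 - 4.67) = -4.769%, loss ≈ 7169 × 4.769/100 ≈ 342.
Year 2016: gap = -1.9 × (8.35 - 4.67) = -6.992%, loss ≈ 7169 × 6.992/100 ≈ 501.
Year 2017: gap = -1.9 × (5.84 - 4.67) = -2.223%, loss ≈ 7169 × 2.223/100 ≈ 159.
Year 2018: gap = -1.9 × (7.98 - 4.67) = -6.289%, loss ≈ 7169 × 6.289/100 ≈ 451.
Year 2019: gap = -1.9 × (6.53 - 4.67) = -3.534%, loss ≈ 7169 × 3.534/100 ≈ 253.
Total lost output = 342 + 501 + 159 + 451 + 253 = 1706 billion.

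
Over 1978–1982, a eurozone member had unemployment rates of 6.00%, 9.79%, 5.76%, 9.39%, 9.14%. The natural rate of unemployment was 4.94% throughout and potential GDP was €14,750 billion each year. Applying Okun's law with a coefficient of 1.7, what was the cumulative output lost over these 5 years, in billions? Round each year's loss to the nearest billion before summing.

Year 1978: gap = -1.7 × (6 - 4.94) = -1.802%, loss ≈ 14750 × 1.802/100 ≈ 266.
Year 1979: gap = -1.7 × (9.79 - 4.94) = -8.245%, loss ≈ 14750 × 8.245/100 ≈ 1216.
Year 1980: gap = -1.7 × (5.76 - 4.94) = -1.394%, loss ≈ 14750 × 1.394/100 ≈ 206.
Year 1981: gap = -1.7 × (9.39 - 4.94) = -7.565%, loss ≈ 14750 × 7.565/100 ≈ 1116.
Year 1982: gap = -1.7 × (9.14 - 4.94) = -7.14%, loss ≈ 14750 × 7.14/100 ≈ 1053.
Total lost output = 266 + 1216 + 206 + 1116 + 1053 = 3857 billion.

€3,857 billion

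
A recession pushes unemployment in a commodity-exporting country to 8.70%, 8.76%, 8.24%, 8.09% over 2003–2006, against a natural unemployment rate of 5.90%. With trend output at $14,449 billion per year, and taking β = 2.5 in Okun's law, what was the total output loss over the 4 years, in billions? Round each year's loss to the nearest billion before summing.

$3,680 billion

Year 2003: gap = -2.5 × (8.7 - 5.9) = -7%, loss ≈ 14449 × 7/100 ≈ 1011.
Year 2004: gap = -2.5 × (8.76 - 5.9) = -7.15%, loss ≈ 14449 × 7.15/100 ≈ 1033.
Year 2005: gap = -2.5 × (8.24 - 5.9) = -5.85%, loss ≈ 14449 × 5.85/100 ≈ 845.
Year 2006: gap = -2.5 × (8.09 - 5.9) = -5.475%, loss ≈ 14449 × 5.475/100 ≈ 791.
Total lost output = 1011 + 1033 + 845 + 791 = 3680 billion.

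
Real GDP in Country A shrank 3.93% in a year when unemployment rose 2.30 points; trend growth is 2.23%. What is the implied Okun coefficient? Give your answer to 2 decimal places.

β ≈ 2.68

Growth form: g_Y = g_Y* - β × Δu, so β = (g_Y* - g_Y)/Δu.
β = (2.23 + 3.93)/2.30 = 6.16/2.30 = 2.68.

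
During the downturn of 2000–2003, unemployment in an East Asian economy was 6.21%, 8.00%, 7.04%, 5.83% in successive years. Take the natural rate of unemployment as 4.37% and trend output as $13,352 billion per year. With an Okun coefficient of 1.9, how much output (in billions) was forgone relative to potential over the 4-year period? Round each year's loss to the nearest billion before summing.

$2,435 billion

Year 2000: gap = -1.9 × (6.21 - 4.37) = -3.496%, loss ≈ 13352 × 3.496/100 ≈ 467.
Year 2001: gap = -1.9 × (8 - 4.37) = -6.897%, loss ≈ 13352 × 6.897/100 ≈ 921.
Year 2002: gap = -1.9 × (7.04 - 4.37) = -5.073%, loss ≈ 13352 × 5.073/100 ≈ 677.
Year 2003: gap = -1.9 × (5.83 - 4.37) = -2.774%, loss ≈ 13352 × 2.774/100 ≈ 370.
Total lost output = 467 + 921 + 677 + 370 = 2435 billion.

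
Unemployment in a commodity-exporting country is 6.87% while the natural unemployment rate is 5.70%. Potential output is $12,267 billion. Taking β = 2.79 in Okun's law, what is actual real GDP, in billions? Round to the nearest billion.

Unemployment gap = 6.87 - 5.7 = 1.17 points, so the output gap is -2.79 × 1.17 = -3.2643%.
Actual GDP = 12267 × (1 - 3.2643/100) = 12267 × 0.967357 ≈ 11867 billion.

$11,867 billion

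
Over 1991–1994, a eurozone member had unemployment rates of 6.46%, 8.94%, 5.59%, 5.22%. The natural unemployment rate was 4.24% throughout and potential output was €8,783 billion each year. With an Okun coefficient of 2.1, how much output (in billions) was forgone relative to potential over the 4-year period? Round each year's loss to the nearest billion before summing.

€1,706 billion

Year 1991: gap = -2.1 × (6.46 - 4.24) = -4.662%, loss ≈ 8783 × 4.662/100 ≈ 409.
Year 1992: gap = -2.1 × (8.94 - 4.24) = -9.87%, loss ≈ 8783 × 9.87/100 ≈ 867.
Year 1993: gap = -2.1 × (5.59 - 4.24) = -2.835%, loss ≈ 8783 × 2.835/100 ≈ 249.
Year 1994: gap = -2.1 × (5.22 - 4.24) = -2.058%, loss ≈ 8783 × 2.058/100 ≈ 181.
Total lost output = 409 + 867 + 249 + 181 = 1706 billion.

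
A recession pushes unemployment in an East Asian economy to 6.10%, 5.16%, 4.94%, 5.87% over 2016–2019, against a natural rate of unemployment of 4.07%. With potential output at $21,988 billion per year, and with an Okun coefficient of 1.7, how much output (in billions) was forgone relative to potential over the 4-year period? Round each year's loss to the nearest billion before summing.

Year 2016: gap = -1.7 × (6.1 - 4.07) = -3.451%, loss ≈ 21988 × 3.451/100 ≈ 759.
Year 2017: gap = -1.7 × (5.16 - 4.07) = -1.853%, loss ≈ 21988 × 1.853/100 ≈ 407.
Year 2018: gap = -1.7 × (4.94 - 4.07) = -1.479%, loss ≈ 21988 × 1.479/100 ≈ 325.
Year 2019: gap = -1.7 × (5.87 - 4.07) = -3.06%, loss ≈ 21988 × 3.06/100 ≈ 673.
Total lost output = 759 + 407 + 325 + 673 = 2164 billion.

$2,164 billion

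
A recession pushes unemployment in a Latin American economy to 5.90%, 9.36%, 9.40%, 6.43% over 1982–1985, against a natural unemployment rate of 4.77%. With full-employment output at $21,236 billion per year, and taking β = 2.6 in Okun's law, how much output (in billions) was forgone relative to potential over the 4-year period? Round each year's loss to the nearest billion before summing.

$6,631 billion

Year 1982: gap = -2.6 × (5.9 - 4.77) = -2.938%, loss ≈ 21236 × 2.938/100 ≈ 624.
Year 1983: gap = -2.6 × (9.36 - 4.77) = -11.934%, loss ≈ 21236 × 11.934/100 ≈ 2534.
Year 1984: gap = -2.6 × (9.4 - 4.77) = -12.038%, loss ≈ 21236 × 12.038/100 ≈ 2556.
Year 1985: gap = -2.6 × (6.43 - 4.77) = -4.316%, loss ≈ 21236 × 4.316/100 ≈ 917.
Total lost output = 624 + 2534 + 2556 + 917 = 6631 billion.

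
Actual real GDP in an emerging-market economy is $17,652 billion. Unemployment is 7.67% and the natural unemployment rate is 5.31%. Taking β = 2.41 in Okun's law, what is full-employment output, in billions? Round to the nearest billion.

$18,717 billion

Unemployment gap = 7.67 - 5.31 = 2.36 points, so output gap = -2.41 × 2.36 = -5.6876%.
Since Y = Y* × (1 + gap/100), Y* = 17652/0.943124 ≈ 18717 billion.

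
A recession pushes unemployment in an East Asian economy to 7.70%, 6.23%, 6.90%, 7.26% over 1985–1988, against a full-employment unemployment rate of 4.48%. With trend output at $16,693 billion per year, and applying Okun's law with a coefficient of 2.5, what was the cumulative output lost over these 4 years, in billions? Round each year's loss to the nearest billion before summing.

Year 1985: gap = -2.5 × (7.7 - 4.48) = -8.05%, loss ≈ 16693 × 8.05/100 ≈ 1344.
Year 1986: gap = -2.5 × (6.23 - 4.48) = -4.375%, loss ≈ 16693 × 4.375/100 ≈ 730.
Year 1987: gap = -2.5 × (6.9 - 4.48) = -6.05%, loss ≈ 16693 × 6.05/100 ≈ 1010.
Year 1988: gap = -2.5 × (7.26 - 4.48) = -6.95%, loss ≈ 16693 × 6.95/100 ≈ 1160.
Total lost output = 1344 + 730 + 1010 + 1160 = 4244 billion.

$4,244 billion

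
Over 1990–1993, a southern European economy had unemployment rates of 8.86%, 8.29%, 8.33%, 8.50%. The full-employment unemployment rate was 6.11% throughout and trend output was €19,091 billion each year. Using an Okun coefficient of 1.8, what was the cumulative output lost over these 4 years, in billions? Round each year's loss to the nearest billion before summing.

€3,278 billion

Year 1990: gap = -1.8 × (8.86 - 6.11) = -4.95%, loss ≈ 19091 × 4.95/100 ≈ 945.
Year 1991: gap = -1.8 × (8.29 - 6.11) = -3.924%, loss ≈ 19091 × 3.924/100 ≈ 749.
Year 1992: gap = -1.8 × (8.33 - 6.11) = -3.996%, loss ≈ 19091 × 3.996/100 ≈ 763.
Year 1993: gap = -1.8 × (8.5 - 6.11) = -4.302%, loss ≈ 19091 × 4.302/100 ≈ 821.
Total lost output = 945 + 749 + 763 + 821 = 3278 billion.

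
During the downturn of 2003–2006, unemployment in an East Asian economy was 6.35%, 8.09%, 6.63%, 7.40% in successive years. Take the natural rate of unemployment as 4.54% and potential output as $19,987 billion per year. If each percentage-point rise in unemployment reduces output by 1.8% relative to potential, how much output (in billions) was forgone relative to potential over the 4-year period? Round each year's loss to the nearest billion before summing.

$3,709 billion

Year 2003: gap = -1.8 × (6.35 - 4.54) = -3.258%, loss ≈ 19987 × 3.258/100 ≈ 651.
Year 2004: gap = -1.8 × (8.09 - 4.54) = -6.39%, loss ≈ 19987 × 6.39/100 ≈ 1277.
Year 2005: gap = -1.8 × (6.63 - 4.54) = -3.762%, loss ≈ 19987 × 3.762/100 ≈ 752.
Year 2006: gap = -1.8 × (7.4 - 4.54) = -5.148%, loss ≈ 19987 × 5.148/100 ≈ 1029.
Total lost output = 651 + 1277 + 752 + 1029 = 3709 billion.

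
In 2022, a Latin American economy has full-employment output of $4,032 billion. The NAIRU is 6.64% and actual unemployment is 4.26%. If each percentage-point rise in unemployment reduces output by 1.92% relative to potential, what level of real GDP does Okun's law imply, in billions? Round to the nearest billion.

Unemployment gap = 4.26 - 6.64 = -2.38 points, so the output gap is -1.92 × (-2.38) = 4.5696%.
Actual GDP = 4032 × (1 + 4.5696/100) = 4032 × 1.045696 ≈ 4216 billion.

$4,216 billion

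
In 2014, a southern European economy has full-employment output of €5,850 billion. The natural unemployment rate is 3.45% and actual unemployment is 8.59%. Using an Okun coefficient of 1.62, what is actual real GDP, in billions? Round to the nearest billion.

€5,363 billion

Unemployment gap = 8.59 - 3.45 = 5.14 points, so the output gap is -1.62 × 5.14 = -8.3268%.
Actual GDP = 5850 × (1 - 8.3268/100) = 5850 × 0.916732 ≈ 5363 billion.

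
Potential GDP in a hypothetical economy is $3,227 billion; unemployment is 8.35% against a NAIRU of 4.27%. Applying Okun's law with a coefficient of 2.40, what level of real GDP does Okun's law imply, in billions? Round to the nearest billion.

Unemployment gap = 8.35 - 4.27 = 4.08 points, so the output gap is -2.4 × 4.08 = -9.792%.
Actual GDP = 3227 × (1 - 9.792/100) = 3227 × 0.90208 ≈ 2911 billion.

$2,911 billion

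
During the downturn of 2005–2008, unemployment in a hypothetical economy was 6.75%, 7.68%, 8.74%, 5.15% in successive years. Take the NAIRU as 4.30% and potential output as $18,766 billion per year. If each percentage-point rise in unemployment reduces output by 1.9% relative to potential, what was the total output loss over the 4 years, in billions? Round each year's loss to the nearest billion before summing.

Year 2005: gap = -1.9 × (6.75 - 4.3) = -4.655%, loss ≈ 18766 × 4.655/100 ≈ 874.
Year 2006: gap = -1.9 × (7.68 - 4.3) = -6.422%, loss ≈ 18766 × 6.422/100 ≈ 1205.
Year 2007: gap = -1.9 × (8.74 - 4.3) = -8.436%, loss ≈ 18766 × 8.436/100 ≈ 1583.
Year 2008: gap = -1.9 × (5.15 - 4.3) = -1.615%, loss ≈ 18766 × 1.615/100 ≈ 303.
Total lost output = 874 + 1205 + 1583 + 303 = 3965 billion.

$3,965 billion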